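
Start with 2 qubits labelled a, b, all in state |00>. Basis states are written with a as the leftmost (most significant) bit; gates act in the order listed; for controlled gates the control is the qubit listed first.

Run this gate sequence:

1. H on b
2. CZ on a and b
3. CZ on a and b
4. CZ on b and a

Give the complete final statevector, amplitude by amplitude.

The resulting statevector has amplitude sqrt(2)/2 on |00>, sqrt(2)/2 on |01>, 0 on |10>, 0 on |11>.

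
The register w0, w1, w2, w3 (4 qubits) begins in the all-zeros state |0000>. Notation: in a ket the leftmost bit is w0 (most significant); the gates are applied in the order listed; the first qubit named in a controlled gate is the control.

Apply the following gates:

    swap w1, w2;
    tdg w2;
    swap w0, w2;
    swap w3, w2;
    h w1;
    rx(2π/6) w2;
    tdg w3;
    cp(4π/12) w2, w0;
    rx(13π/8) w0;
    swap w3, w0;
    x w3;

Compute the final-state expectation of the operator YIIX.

In the final state, YIIX has expectation 0.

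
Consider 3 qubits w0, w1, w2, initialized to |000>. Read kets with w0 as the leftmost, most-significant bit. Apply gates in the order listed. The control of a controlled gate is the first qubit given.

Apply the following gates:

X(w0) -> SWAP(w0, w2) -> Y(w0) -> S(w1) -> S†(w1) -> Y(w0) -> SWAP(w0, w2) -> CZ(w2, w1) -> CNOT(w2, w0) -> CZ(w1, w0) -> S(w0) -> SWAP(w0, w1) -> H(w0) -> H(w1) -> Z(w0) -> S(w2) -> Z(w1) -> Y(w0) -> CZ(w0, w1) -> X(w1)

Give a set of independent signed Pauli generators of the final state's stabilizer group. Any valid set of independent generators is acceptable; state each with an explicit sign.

One valid set of independent stabilizer generators is -XZI, +ZXI, +IIZ (any independent generating set of the same group is equally correct). Key observation: the block from step 2 through step 7 cancels to the identity and can be dropped.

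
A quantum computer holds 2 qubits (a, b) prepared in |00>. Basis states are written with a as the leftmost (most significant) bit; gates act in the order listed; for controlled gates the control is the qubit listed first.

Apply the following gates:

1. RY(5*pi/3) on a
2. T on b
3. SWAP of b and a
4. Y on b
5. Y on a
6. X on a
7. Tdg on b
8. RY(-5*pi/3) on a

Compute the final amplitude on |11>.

The amplitude on |11> is sqrt(3)*exp(3*I*pi/4)/4.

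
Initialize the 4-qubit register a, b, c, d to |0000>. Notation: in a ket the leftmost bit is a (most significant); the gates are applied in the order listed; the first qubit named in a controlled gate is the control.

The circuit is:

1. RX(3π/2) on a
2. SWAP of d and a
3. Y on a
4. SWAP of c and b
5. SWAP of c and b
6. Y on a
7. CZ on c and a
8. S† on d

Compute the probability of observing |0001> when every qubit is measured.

The probability of measuring |0001> is 1/2. Key observation: the block from step 3 through step 6 cancels to the identity and can be dropped.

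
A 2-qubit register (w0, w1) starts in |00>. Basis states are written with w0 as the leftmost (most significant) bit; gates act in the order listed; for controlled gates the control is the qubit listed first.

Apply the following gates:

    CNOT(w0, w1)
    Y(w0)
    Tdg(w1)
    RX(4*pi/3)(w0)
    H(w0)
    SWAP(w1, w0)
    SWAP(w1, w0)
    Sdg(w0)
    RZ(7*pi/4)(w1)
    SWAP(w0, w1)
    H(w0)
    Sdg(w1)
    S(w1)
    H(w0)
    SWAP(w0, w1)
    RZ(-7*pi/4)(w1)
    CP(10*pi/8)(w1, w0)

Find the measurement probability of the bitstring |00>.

Outcome |00> occurs with probability 1/2.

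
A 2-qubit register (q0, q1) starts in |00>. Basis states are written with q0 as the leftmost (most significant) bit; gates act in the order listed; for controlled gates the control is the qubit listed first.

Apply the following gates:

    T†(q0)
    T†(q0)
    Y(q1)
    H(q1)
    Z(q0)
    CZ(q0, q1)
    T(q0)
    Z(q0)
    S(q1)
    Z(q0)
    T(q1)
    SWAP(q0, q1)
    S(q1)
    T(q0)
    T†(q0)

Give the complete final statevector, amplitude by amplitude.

The resulting statevector has amplitude sqrt(2)*I/2 on |00>, 0 on |01>, sqrt(2)*exp(I*pi/4)/2 on |10>, 0 on |11>.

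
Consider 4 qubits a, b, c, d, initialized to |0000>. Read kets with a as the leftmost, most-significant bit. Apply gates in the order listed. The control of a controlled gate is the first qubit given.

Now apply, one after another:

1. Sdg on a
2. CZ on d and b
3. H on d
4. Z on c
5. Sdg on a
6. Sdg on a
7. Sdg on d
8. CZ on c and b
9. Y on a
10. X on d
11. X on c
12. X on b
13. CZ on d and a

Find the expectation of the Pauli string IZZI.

In the final state, IZZI has expectation 1.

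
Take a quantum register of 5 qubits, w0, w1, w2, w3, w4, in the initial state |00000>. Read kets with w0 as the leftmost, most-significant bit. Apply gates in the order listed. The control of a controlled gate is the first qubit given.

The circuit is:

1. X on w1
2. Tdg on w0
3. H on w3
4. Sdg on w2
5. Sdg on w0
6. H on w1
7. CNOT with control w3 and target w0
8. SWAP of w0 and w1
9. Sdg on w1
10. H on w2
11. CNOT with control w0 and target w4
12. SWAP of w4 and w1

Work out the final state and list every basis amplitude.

The final amplitudes are sqrt(2)/4 on |00000>, -sqrt(2)*I/4 on |00011>, sqrt(2)/4 on |00100>, -sqrt(2)*I/4 on |00111>, -sqrt(2)/4 on |11000>, sqrt(2)*I/4 on |11011>, -sqrt(2)/4 on |11100>, sqrt(2)*I/4 on |11111>, and 0 on every other basis state.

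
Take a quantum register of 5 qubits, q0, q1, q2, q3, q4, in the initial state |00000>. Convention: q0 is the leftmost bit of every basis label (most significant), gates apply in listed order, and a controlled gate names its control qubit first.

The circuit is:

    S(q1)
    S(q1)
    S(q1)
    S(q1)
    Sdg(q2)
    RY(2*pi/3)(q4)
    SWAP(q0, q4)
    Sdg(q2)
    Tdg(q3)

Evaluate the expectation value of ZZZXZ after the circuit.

The expectation value of ZZZXZ is 0.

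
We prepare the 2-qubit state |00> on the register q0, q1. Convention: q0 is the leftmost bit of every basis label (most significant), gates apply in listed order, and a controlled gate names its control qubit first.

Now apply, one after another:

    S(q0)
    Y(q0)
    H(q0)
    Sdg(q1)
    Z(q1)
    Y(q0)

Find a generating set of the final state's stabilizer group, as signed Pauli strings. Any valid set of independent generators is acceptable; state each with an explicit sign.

The stabilizer group can be generated by +XI, +IZ, among other valid generating sets.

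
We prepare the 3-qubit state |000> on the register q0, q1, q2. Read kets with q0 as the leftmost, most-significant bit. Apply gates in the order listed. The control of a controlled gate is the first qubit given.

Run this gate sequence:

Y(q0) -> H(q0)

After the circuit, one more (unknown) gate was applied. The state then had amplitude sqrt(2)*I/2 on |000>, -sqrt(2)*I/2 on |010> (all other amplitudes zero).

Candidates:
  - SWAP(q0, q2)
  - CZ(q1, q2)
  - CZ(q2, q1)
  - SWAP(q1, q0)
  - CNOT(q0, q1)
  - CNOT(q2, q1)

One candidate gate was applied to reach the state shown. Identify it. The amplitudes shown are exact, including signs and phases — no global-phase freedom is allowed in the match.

The applied gate was SWAP(q1, q0).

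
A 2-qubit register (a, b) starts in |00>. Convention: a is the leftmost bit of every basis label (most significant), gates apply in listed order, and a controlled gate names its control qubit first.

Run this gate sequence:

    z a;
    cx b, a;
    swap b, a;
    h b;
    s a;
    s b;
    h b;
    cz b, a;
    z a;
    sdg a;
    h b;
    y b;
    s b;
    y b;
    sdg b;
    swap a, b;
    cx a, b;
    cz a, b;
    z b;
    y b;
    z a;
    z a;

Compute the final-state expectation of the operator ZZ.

In the final state, ZZ has expectation -1.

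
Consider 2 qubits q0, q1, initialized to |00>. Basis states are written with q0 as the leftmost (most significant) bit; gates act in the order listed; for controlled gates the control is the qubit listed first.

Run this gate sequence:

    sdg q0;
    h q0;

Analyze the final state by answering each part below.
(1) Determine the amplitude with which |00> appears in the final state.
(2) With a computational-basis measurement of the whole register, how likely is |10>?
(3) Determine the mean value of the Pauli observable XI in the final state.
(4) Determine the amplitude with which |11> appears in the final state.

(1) The final state's coefficient on |00> equals sqrt(2)/2.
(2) The probability of measuring |10> is 1/2.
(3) The expectation value of XI is 1.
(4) |11> carries amplitude 0 in the final state.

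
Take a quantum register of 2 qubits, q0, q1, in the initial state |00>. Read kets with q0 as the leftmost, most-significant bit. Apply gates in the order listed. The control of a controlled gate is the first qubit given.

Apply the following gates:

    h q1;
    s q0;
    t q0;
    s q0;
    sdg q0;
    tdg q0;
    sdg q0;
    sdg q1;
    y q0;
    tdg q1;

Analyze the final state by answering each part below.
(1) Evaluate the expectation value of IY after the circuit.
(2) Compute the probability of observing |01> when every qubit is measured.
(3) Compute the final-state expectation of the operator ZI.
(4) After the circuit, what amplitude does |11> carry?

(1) The observable IY averages to -sqrt(2)/2. Key observation: gates 2-7 undo each other exactly, leaving only the rest of the circuit to track.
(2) The probability of measuring |01> is 0.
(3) The observable ZI averages to -1.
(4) The final state's coefficient on |11> equals -sqrt(2)*exp(3*I*pi/4)/2.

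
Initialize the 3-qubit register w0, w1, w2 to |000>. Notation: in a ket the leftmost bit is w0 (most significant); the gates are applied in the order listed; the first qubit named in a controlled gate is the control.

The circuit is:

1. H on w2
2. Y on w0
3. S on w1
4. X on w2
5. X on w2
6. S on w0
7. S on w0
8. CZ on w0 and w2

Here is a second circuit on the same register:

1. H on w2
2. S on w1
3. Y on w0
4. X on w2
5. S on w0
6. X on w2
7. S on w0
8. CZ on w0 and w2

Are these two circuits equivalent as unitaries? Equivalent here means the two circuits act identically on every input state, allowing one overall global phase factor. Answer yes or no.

Yes, they are equivalent — the unitaries differ by at most a global phase.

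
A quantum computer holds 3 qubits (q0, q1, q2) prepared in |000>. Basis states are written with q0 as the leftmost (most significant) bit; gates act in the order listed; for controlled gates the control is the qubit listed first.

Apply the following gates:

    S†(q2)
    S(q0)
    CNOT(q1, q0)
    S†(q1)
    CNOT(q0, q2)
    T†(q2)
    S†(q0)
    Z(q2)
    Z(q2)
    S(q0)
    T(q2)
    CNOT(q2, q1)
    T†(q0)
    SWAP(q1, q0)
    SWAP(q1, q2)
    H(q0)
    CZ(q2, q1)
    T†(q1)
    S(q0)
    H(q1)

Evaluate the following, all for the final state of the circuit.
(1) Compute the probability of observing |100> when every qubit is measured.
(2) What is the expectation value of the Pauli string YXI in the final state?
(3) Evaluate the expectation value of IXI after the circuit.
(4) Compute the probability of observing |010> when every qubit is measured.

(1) The probability of measuring |100> is 1/4. Key observation: gates 6-11 undo each other exactly, leaving only the rest of the circuit to track.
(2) The expectation value of YXI is 1.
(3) The observable IXI averages to 1.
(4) A full measurement returns |010> with probability 1/4.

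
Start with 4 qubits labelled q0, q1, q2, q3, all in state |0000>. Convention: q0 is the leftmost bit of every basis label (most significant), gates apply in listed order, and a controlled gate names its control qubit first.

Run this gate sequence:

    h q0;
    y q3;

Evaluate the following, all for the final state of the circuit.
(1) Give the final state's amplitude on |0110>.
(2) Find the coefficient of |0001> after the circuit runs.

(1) The amplitude on |0110> is 0.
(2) The final state's coefficient on |0001> equals sqrt(2)*I/2.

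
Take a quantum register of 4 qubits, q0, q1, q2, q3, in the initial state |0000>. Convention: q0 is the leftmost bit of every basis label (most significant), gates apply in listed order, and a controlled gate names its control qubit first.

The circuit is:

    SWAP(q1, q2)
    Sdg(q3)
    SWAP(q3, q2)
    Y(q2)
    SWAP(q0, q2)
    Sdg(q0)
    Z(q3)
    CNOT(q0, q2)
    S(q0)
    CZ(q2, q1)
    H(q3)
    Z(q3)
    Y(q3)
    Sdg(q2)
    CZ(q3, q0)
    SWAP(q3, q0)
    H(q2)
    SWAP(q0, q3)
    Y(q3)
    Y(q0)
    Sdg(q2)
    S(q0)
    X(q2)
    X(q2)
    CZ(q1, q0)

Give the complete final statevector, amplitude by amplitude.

The final amplitudes are I/2 on |0000>, I/2 on |0001>, -1/2 on |0010>, -1/2 on |0011>, and 0 on every other basis state. Key observation: the block from step 23 through step 24 cancels to the identity and can be dropped.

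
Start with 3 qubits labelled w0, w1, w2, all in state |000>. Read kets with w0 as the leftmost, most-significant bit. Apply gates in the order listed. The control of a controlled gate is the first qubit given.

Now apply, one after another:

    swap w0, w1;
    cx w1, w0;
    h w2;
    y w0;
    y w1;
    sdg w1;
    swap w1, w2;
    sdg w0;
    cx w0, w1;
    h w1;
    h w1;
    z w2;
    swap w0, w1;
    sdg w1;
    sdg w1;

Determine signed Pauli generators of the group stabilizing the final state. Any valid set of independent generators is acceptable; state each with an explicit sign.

The stabilizer group can be generated by +XII, -IZI, -IIZ, among other valid generating sets.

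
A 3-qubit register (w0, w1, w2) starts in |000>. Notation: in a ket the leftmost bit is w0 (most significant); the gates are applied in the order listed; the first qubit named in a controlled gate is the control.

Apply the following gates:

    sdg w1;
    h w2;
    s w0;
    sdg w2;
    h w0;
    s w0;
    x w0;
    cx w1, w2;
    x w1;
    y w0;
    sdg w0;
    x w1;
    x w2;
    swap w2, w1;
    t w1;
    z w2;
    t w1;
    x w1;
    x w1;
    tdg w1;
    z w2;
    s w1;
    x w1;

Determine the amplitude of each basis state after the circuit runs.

After the circuit, the state carries amplitude exp(I*pi/4)/2 on |000>, 0 on |001>, -1/2 on |010>, 0 on |011>, -exp(I*pi/4)/2 on |100>, 0 on |101>, 1/2 on |110>, 0 on |111>.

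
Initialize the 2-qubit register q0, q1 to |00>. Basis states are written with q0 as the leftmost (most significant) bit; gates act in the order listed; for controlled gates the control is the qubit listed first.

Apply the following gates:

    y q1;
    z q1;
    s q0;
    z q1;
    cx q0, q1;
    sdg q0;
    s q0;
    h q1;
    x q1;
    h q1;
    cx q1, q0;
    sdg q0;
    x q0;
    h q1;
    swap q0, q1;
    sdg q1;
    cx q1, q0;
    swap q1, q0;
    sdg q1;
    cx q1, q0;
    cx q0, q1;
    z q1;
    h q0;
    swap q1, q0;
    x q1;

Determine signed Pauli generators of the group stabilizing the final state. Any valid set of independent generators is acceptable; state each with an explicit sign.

The stabilizer group can be generated by +IY, +ZI, among other valid generating sets.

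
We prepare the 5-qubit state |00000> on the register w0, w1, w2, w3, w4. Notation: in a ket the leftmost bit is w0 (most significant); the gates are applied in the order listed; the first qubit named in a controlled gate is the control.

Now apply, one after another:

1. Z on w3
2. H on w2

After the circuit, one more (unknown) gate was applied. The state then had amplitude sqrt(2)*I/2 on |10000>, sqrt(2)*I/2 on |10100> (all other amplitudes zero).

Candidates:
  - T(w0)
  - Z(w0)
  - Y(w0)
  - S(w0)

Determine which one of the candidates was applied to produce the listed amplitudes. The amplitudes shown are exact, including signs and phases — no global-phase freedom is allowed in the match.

The applied gate was Y(w0).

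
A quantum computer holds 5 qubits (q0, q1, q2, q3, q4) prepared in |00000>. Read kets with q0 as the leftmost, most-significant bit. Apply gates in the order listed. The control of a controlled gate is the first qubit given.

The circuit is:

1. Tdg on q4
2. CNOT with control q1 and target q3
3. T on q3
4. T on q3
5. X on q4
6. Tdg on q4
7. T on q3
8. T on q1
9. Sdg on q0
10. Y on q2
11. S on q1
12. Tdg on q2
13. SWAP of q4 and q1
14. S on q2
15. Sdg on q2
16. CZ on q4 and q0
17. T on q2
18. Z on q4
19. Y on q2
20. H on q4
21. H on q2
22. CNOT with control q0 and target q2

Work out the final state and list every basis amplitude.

After the circuit, the state carries amplitude -exp(3*I*pi/4)/2 on |01000>, -exp(3*I*pi/4)/2 on |01001>, -exp(3*I*pi/4)/2 on |01100>, -exp(3*I*pi/4)/2 on |01101>, and 0 on every other basis state. Key observation: gates 14-15 undo each other exactly, leaving only the rest of the circuit to track.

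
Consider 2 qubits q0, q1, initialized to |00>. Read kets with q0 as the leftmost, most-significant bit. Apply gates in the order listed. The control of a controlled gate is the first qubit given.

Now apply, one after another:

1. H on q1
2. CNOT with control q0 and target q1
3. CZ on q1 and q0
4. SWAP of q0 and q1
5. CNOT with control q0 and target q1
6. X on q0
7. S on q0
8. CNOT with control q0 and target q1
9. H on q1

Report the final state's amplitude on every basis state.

The resulting statevector has amplitude 1/2 on |00>, -1/2 on |01>, I/2 on |10>, -I/2 on |11>.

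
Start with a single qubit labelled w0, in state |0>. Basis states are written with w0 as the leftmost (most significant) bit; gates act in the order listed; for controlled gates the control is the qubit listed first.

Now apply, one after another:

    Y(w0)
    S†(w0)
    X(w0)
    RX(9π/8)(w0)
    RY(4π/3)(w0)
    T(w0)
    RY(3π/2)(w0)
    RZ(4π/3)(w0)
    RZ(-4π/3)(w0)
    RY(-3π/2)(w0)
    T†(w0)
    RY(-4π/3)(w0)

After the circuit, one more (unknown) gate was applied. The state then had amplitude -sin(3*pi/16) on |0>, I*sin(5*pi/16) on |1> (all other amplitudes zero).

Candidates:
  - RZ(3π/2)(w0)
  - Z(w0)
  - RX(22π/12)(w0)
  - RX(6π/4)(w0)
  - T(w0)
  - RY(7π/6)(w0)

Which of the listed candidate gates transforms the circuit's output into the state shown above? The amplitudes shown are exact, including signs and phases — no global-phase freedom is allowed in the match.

The unique candidate consistent with the amplitudes is RX(6π/4)(w0). Key observation: steps 5-12 multiply out to the identity, so the circuit reduces to the remaining gates.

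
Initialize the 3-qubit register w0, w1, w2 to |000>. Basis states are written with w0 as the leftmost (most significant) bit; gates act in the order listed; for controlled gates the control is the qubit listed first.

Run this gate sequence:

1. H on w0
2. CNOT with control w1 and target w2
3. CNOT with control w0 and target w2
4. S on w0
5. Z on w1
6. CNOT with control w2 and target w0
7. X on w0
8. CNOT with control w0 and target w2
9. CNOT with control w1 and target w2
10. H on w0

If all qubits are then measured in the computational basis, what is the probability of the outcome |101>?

A full measurement returns |101> with probability 1/4.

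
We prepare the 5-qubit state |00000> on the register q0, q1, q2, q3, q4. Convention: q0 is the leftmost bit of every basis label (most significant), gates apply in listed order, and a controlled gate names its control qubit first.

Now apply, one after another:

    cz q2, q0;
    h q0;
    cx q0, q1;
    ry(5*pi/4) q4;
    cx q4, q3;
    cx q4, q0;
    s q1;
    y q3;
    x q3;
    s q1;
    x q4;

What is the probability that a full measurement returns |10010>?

The probability of measuring |10010> is sqrt(2)/8 + 1/4.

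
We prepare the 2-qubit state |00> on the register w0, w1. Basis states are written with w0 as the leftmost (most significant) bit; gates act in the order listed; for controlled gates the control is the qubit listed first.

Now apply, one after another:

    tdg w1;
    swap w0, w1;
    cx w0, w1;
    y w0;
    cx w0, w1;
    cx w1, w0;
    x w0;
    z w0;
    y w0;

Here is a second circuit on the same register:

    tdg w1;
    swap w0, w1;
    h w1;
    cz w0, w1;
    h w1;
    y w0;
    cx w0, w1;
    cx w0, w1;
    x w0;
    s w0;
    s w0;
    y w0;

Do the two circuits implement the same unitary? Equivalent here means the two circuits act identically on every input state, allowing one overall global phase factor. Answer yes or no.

No, they are not equivalent — no single phase factor reconciles the two unitaries.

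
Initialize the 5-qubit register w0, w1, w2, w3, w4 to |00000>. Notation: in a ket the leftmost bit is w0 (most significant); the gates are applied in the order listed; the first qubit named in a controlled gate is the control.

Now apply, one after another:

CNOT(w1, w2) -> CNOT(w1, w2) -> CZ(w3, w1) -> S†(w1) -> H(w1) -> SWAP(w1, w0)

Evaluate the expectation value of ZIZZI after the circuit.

In the final state, ZIZZI has expectation 0. Key observation: steps 1-2 multiply out to the identity, so the circuit reduces to the remaining gates.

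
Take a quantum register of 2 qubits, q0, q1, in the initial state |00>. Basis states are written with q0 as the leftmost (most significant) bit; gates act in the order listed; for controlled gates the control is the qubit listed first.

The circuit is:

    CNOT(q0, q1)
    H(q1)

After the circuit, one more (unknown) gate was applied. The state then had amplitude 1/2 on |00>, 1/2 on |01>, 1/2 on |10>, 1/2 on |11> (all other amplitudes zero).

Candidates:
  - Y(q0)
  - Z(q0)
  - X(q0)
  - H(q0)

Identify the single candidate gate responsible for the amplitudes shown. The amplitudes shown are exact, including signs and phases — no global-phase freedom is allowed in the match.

The unique candidate consistent with the amplitudes is H(q0).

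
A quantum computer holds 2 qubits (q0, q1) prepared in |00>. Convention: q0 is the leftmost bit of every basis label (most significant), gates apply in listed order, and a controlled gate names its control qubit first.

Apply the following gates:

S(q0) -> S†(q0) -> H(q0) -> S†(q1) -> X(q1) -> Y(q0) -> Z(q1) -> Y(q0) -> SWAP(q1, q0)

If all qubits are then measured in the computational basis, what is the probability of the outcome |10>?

A full measurement returns |10> with probability 1/2.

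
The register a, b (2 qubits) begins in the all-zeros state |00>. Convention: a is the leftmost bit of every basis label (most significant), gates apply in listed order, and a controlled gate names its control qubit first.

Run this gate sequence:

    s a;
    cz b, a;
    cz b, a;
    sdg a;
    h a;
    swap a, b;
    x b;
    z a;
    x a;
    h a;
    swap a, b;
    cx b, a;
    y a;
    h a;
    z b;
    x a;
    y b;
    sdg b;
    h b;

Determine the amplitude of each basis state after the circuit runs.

After the circuit, the state carries amplitude -1/2 - I/2 on |00>, -1/2 + I/2 on |01>, 0 on |10>, 0 on |11>.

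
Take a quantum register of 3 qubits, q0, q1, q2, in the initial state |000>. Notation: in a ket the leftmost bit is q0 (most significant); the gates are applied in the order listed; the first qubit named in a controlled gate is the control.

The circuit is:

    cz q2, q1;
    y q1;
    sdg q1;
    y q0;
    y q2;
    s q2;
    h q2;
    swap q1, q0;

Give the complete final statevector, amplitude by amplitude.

The resulting statevector has amplitude -sqrt(2)*I/2 on |110>, sqrt(2)*I/2 on |111>, and 0 on every other basis state.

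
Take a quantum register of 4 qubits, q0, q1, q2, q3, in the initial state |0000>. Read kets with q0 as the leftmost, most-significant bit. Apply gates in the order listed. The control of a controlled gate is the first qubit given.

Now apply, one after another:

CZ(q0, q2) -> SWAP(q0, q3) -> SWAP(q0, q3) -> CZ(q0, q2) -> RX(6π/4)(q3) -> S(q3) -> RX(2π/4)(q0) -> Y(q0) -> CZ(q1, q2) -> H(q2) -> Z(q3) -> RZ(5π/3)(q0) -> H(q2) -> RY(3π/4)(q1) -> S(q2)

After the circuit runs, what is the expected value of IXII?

In the final state, IXII has expectation sqrt(2)/2. Key observation: steps 1-4 multiply out to the identity, so the circuit reduces to the remaining gates.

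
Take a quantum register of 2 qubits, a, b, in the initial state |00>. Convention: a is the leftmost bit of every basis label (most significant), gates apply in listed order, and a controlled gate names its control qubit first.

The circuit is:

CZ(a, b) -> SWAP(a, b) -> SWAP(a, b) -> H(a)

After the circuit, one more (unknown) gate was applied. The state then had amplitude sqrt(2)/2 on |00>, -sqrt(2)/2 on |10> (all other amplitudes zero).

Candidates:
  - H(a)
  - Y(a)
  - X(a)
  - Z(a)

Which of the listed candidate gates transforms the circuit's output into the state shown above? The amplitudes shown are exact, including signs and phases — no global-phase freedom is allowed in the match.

The unique candidate consistent with the amplitudes is Z(a). Key observation: gates 2-3 undo each other exactly, leaving only the rest of the circuit to track.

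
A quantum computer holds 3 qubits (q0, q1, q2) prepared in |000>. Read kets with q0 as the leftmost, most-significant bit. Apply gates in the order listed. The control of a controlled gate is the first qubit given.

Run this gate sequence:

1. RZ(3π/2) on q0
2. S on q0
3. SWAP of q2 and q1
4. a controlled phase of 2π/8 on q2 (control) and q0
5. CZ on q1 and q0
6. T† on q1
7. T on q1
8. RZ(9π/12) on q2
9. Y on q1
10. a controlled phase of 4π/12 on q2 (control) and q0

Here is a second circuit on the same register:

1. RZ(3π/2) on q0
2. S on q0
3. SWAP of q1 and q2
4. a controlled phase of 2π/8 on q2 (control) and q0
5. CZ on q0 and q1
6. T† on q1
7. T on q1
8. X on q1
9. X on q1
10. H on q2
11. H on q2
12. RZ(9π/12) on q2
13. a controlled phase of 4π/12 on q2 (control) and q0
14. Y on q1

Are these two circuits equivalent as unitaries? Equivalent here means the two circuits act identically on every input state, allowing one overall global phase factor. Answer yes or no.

Yes, they are equivalent — the unitaries differ by at most a global phase.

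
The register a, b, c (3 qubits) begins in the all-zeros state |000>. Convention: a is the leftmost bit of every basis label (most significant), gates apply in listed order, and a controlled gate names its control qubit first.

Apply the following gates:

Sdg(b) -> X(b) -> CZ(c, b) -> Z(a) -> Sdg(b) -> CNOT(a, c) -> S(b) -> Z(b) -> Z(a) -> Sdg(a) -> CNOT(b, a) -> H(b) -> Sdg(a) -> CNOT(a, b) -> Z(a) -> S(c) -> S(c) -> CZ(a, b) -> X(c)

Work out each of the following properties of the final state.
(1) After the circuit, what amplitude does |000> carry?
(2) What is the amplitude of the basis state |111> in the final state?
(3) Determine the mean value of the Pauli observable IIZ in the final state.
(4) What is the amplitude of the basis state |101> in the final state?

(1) The final state's coefficient on |000> equals 0.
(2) |111> carries amplitude sqrt(2)*I/2 in the final state.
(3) In the final state, IIZ has expectation -1.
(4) The final state's coefficient on |101> equals sqrt(2)*I/2.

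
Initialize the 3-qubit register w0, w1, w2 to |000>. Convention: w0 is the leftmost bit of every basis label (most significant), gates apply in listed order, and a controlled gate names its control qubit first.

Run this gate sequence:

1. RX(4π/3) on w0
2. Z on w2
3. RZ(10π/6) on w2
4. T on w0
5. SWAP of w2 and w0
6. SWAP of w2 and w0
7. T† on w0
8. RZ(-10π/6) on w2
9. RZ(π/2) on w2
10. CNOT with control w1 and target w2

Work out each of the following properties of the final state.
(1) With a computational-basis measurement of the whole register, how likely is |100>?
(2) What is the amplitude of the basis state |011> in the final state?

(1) The probability of measuring |100> is 3/4. Key observation: gates 3-8 undo each other exactly, leaving only the rest of the circuit to track.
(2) The amplitude on |011> is 0.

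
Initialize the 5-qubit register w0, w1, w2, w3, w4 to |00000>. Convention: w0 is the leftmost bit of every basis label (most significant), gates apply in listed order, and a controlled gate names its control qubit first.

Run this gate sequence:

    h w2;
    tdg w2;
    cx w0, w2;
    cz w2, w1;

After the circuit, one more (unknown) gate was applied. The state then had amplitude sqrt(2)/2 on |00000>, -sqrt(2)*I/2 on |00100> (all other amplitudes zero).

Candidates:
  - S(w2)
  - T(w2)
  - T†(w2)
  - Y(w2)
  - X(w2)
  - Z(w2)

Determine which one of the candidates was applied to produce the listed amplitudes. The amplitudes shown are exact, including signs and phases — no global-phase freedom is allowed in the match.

The applied gate was T†(w2).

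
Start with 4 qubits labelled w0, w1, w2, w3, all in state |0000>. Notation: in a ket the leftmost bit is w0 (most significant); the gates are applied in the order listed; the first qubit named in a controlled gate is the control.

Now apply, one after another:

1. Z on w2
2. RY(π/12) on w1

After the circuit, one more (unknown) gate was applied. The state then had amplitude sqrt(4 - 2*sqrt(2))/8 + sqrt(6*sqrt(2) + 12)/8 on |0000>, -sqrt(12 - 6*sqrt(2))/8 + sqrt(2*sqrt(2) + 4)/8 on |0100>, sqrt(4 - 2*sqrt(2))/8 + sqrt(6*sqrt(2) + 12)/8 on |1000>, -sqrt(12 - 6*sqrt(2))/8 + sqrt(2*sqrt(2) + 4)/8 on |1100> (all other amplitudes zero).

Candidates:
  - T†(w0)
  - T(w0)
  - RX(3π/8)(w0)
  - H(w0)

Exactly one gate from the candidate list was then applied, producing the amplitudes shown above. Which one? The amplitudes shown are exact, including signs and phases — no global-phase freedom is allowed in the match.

It was H(w0) that produced the state shown.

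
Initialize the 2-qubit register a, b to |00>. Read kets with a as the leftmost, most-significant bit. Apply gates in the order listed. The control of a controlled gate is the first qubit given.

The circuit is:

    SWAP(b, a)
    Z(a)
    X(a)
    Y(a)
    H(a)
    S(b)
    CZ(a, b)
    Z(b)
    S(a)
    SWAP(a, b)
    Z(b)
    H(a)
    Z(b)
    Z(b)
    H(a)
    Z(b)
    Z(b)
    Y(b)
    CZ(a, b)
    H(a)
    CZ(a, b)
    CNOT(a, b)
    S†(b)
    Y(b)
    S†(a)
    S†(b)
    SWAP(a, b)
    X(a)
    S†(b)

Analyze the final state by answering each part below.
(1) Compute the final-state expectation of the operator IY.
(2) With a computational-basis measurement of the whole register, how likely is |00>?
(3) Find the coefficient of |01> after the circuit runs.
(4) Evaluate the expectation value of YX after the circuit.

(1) In the final state, IY has expectation -1. Key observation: the block from step 11 through step 16 cancels to the identity and can be dropped.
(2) Outcome |00> occurs with probability 1/4.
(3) The amplitude on |01> is 1/2.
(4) The observable YX averages to 0.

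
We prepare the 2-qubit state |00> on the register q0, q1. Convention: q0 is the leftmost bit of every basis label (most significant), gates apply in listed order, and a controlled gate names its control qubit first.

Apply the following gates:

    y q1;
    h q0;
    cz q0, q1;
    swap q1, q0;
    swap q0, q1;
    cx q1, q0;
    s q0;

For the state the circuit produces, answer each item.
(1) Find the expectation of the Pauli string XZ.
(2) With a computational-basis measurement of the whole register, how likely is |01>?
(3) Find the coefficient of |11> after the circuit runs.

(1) The observable XZ averages to 0.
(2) Outcome |01> occurs with probability 1/2.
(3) The amplitude on |11> is -sqrt(2)/2.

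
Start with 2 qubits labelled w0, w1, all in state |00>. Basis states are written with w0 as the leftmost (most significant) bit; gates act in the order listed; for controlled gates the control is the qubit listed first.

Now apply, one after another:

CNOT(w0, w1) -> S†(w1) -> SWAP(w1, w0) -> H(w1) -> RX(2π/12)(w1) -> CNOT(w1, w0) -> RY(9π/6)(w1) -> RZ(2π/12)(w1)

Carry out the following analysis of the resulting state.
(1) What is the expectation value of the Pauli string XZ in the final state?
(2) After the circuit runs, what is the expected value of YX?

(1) In the final state, XZ has expectation 1.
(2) The expectation value of YX is 1/2.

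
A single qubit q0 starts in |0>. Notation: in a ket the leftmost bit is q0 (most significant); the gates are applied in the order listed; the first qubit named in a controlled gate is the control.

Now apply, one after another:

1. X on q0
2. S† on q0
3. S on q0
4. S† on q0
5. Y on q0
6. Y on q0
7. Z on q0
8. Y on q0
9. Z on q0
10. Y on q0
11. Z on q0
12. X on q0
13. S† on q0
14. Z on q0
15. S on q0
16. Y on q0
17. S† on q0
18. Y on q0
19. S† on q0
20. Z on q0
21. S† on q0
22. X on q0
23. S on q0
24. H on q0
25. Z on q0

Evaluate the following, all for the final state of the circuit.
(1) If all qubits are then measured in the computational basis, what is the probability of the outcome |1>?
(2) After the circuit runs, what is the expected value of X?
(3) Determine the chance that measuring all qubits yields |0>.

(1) Outcome |1> occurs with probability 1/2.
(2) The observable X averages to 1.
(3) Outcome |0> occurs with probability 1/2.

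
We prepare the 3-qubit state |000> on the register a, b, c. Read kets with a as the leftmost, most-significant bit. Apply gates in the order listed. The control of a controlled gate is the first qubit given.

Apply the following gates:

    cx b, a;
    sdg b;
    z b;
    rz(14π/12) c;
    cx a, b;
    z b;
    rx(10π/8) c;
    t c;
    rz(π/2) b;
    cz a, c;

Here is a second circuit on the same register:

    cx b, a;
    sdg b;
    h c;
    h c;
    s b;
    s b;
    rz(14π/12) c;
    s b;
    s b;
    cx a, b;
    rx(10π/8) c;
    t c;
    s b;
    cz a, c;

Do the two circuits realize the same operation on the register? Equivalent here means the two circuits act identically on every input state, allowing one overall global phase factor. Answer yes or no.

No: there is an input state on which the two circuits produce genuinely different outputs (not merely differing by a phase).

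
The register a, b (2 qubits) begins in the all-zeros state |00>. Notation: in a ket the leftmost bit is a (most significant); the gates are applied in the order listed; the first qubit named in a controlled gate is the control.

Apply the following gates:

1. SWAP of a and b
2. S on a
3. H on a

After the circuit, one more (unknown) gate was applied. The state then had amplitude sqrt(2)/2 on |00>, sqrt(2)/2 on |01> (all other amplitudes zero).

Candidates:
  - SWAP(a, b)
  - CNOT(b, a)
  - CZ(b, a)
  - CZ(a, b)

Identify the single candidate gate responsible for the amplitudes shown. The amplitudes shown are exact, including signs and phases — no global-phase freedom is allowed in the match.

The unique candidate consistent with the amplitudes is SWAP(a, b).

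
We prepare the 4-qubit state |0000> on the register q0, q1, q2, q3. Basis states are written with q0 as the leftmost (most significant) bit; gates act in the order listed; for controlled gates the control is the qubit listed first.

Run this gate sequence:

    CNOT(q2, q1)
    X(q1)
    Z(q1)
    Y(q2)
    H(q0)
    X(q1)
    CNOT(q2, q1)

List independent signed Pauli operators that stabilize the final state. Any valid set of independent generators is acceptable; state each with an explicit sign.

The final state is stabilized by the group generated by +XIII, -IZII, -IIZI, +IIIZ; other independent generating sets are equally valid.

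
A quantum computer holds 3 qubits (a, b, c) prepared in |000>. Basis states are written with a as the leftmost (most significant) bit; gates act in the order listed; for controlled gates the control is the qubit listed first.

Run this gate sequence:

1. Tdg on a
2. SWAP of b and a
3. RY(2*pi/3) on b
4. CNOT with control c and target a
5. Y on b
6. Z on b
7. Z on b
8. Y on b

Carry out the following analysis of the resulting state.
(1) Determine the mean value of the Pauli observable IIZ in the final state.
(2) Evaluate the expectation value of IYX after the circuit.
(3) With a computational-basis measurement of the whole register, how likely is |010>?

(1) In the final state, IIZ has expectation 1. Key observation: gates 5-8 undo each other exactly, leaving only the rest of the circuit to track.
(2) The observable IYX averages to 0.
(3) A full measurement returns |010> with probability 3/4.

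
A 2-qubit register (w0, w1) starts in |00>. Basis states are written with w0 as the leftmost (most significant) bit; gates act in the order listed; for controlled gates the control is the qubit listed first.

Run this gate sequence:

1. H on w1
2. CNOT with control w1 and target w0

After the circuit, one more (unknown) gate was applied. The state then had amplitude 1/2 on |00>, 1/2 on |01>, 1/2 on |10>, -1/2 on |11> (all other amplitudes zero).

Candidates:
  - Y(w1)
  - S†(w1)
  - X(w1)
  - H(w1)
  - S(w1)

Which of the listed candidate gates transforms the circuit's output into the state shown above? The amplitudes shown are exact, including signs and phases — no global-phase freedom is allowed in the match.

It was H(w1) that produced the state shown.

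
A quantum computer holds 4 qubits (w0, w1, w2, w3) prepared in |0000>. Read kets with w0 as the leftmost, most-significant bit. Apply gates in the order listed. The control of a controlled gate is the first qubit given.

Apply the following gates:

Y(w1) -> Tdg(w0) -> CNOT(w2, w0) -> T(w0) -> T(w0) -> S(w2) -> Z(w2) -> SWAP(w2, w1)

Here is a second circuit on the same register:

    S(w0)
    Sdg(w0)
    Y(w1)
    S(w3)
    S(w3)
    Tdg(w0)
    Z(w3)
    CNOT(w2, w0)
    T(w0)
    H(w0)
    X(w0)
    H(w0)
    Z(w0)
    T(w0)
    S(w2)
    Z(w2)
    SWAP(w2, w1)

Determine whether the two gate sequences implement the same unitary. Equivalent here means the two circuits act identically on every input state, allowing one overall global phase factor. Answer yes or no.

Yes, they are equivalent — the unitaries differ by at most a global phase.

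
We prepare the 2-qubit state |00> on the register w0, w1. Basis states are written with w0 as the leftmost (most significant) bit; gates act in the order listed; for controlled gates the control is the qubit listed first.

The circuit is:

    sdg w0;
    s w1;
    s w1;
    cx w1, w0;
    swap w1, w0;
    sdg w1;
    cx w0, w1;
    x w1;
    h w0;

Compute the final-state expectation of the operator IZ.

In the final state, IZ has expectation -1.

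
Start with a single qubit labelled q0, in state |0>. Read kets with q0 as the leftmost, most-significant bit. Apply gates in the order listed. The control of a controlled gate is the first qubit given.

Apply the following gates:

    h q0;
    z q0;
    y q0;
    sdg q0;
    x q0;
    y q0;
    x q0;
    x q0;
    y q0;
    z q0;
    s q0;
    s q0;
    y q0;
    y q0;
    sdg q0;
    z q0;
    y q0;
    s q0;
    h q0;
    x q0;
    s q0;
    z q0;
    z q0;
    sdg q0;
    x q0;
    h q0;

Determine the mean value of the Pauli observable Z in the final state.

The expectation value of Z is 0. Key observation: steps 21-24 multiply out to the identity, so the circuit reduces to the remaining gates.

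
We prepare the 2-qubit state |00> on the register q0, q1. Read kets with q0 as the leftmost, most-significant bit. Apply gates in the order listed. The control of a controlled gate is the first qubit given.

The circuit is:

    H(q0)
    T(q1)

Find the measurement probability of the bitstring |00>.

A full measurement returns |00> with probability 1/2.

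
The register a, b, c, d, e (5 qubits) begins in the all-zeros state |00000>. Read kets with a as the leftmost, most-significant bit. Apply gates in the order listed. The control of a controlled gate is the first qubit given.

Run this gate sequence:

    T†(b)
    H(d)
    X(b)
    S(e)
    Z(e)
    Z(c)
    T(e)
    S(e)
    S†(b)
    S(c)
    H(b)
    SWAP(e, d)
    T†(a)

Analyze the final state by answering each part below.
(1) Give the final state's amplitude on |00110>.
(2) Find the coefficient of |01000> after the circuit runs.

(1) The final state's coefficient on |00110> equals 0.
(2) The amplitude on |01000> is I/2.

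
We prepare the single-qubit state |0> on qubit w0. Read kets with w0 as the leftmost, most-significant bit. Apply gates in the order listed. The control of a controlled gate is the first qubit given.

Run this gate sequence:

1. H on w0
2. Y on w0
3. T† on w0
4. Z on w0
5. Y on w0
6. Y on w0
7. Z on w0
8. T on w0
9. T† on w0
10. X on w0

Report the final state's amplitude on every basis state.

The final amplitudes are sqrt(2)*exp(I*pi/4)/2 on |0>, -sqrt(2)*I/2 on |1>. Key observation: gates 3-8 undo each other exactly, leaving only the rest of the circuit to track.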